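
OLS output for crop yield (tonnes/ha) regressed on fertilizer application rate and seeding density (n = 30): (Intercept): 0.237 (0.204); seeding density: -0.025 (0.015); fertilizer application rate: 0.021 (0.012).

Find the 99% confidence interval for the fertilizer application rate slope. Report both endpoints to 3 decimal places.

Read off: b = 0.021, SE = 0.012 for fertilizer application rate.
df = n − k − 1 = 30 − 2 − 1 = 27.
t* = t_{0.005, 27} = 2.770683.
Margin = t* × SE = 2.770683 × 0.012 = 0.03325.
CI: 0.021 ± 0.03325 → (-0.012, 0.054).

(-0.012, 0.054)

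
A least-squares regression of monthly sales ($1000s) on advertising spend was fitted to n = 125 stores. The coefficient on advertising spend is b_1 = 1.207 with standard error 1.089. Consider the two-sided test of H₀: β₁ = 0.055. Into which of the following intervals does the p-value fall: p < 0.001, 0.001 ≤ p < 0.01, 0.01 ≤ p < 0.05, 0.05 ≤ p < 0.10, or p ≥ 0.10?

p ≥ 0.10

t = (1.207 − 0.055) / 1.089 = 1.058.
df = n − 2 = 125 − 2 = 123.
Two-sided p = 2·P(T_{123} > |t|) ≈ 0.2922.
So p ≥ 0.10.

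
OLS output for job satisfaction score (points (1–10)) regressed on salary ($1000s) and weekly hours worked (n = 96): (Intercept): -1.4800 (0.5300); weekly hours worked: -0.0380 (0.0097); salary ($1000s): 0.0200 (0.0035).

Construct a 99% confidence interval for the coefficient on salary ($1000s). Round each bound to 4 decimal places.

(0.0108, 0.0292)

Read off: b = 0.0200, SE = 0.0035 for salary ($1000s).
df = n − k − 1 = 96 − 2 − 1 = 93.
t* = t_{0.005, 93} = 2.629732.
Margin = t* × SE = 2.629732 × 0.0035 = 0.009204.
CI: 0.0200 ± 0.009204 → (0.0108, 0.0292).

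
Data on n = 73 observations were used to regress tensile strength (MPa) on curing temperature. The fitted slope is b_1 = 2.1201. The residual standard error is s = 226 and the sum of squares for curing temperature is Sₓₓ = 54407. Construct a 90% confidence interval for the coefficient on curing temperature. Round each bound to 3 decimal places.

SE(b_1) = s/√Sₓₓ = 226/√54407 = 0.968905.
df = n − 2 = 71.
t* = t_{0.05, 71} = 1.6666.
Margin = t* × SE = 1.6666 × 0.968905 = 1.61478.
CI: 2.1201 ± 1.61478 → (0.505, 3.735).
With 90% confidence, each one-unit increase in curing temperature is associated with a change of between 0.505 and 3.735 MPa in tensile strength.

(0.505, 3.735)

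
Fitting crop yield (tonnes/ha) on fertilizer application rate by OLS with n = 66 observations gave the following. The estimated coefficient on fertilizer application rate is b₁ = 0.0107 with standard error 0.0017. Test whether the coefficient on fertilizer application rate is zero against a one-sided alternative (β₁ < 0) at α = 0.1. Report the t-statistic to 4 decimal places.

t = 6.2941

H₀: β₁ = 0 vs H₁: β₁ < 0.
t = (b₁ − β₁⁰)/SE = 0.0107 / 0.0017 = 6.2941.
df = n − 2 = 66 − 2 = 64.
One-sided p ≈ 1.0000, which is ≥ 0.1, so fail to reject H₀.
The data do not give significant evidence that the true slope on fertilizer application rate is negative.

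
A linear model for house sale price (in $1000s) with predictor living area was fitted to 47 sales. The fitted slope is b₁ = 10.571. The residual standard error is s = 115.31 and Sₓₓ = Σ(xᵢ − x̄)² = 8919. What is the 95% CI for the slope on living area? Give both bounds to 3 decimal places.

SE(b₁) = s/√Sₓₓ = 115.31/√8919 = 1.22098.
df = n − 2 = 45.
t* = t_{0.025, 45} = 2.014103.
Margin = t* × SE = 2.014103 × 1.22098 = 2.45918.
CI: 10.571 ± 2.45918 → (8.112, 13.030).
With 95% confidence, each one-unit increase in living area is associated with a change of between 8.112 and 13.030 $1000s in house sale price.

(8.112, 13.030)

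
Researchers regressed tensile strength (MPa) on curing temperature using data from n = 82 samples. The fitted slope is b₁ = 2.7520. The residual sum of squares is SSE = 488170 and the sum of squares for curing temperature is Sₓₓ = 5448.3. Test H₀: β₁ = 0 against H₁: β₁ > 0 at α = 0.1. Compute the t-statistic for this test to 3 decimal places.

t = 2.600

MSE = SSE/(n − 2) = 488170/80 = 6102.12.
SE(b₁) = √(MSE/Sₓₓ) = √(6102.12/5448.3) = 1.0583.
t = 2.7520 / 1.0583 = 2.600.
df = n − 2 = 80.
One-sided p ≈ 0.0055, which is < 0.1, so reject H₀.
There is evidence that the true slope on curing temperature is positive.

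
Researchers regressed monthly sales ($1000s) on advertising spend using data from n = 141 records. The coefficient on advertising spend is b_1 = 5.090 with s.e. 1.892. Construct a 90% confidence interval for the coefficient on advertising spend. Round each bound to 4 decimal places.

(1.9571, 8.2229)

df = n − 2 = 141 − 2 = 139.
t* = t_{0.05, 139} = 1.65589.
Margin = t* × SE = 1.65589 × 1.892 = 3.132944.
CI: 5.090 ± 3.132944 → (1.9571, 8.2229).
With 90% confidence, each one-unit increase in advertising spend is associated with a change of between 1.9571 and 8.2229 $1000s in monthly sales.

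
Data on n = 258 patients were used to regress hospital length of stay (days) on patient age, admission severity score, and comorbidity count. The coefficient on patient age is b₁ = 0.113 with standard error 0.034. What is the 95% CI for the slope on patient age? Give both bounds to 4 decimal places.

df = n − k − 1 = 258 − 3 − 1 = 254.
t* = t_{0.025, 254} = 1.969348.
Margin = t* × SE = 1.969348 × 0.034 = 0.066958.
CI: 0.113 ± 0.066958 → (0.0460, 0.1800).
With 95% confidence, each one-unit increase in patient age is associated with a change of between 0.0460 and 0.1800 days in hospital length of stay, holding the other predictors fixed.

(0.0460, 0.1800)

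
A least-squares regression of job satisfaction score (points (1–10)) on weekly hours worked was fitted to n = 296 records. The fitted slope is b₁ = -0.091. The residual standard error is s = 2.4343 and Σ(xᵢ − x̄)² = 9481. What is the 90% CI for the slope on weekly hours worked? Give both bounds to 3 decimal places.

(-0.132, -0.050)

SE(b₁) = s/√Sₓₓ = 2.4343/√9481 = 0.0250004.
df = n − 2 = 294.
t* = t_{0.05, 294} = 1.650053.
Margin = t* × SE = 1.650053 × 0.0250004 = 0.04125.
CI: -0.091 ± 0.04125 → (-0.132, -0.050).
With 90% confidence, each one-unit increase in weekly hours worked is associated with a change of between -0.132 and -0.050 points (1–10) in job satisfaction score.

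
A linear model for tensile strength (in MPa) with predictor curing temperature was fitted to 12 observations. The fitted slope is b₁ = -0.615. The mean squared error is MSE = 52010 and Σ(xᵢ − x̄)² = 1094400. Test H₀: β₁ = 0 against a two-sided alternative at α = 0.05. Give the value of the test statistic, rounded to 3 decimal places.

SE(b₁) = √(MSE/Sₓₓ) = √(52010/1094400) = 0.217999.
t = -0.615 / 0.217999 = -2.821.
df = n − 2 = 10.
Two-sided p ≈ 0.0181, which is < 0.05, so reject H₀.
There is evidence that curing temperature is associated with tensile strength.

t = -2.821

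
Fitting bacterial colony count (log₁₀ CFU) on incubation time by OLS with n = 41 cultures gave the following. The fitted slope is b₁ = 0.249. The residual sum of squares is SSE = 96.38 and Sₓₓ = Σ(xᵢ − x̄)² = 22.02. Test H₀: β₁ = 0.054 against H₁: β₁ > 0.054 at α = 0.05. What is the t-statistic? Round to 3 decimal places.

MSE = SSE/(n − 2) = 96.38/39 = 2.47128.
SE(b₁) = √(MSE/Sₓₓ) = √(2.47128/22.02) = 0.335006.
t = (0.249 − 0.054) / 0.335006 = 0.582.
df = n − 2 = 39.
One-sided p ≈ 0.2819, which is ≥ 0.05, so fail to reject H₀.
The data do not give significant evidence that the true slope on incubation time exceeds 0.054 log₁₀ CFU per unit.

t = 0.582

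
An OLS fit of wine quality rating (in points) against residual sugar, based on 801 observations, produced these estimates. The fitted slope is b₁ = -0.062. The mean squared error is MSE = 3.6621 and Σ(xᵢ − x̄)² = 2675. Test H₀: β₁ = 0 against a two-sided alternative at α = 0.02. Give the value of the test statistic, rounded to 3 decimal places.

SE(b₁) = √(MSE/Sₓₓ) = √(3.6621/2675) = 0.0370001.
t = -0.062 / 0.0370001 = -1.676.
df = n − 2 = 799.
Two-sided p ≈ 0.0942, which is ≥ 0.02, so fail to reject H₀.
The data do not give significant evidence of an association between residual sugar and wine quality rating.

t = -1.676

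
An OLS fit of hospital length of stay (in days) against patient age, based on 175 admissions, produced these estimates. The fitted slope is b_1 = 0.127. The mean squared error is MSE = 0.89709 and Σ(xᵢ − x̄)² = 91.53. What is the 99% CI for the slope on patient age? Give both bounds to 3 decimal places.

SE(b_1) = √(MSE/Sₓₓ) = √(0.89709/91.53) = 0.0990002.
df = n − 2 = 173.
t* = t_{0.005, 173} = 2.604546.
Margin = t* × SE = 2.604546 × 0.0990002 = 0.25785.
CI: 0.127 ± 0.25785 → (-0.131, 0.385).
With 99% confidence, each one-unit increase in patient age is associated with a change of between -0.131 and 0.385 days in hospital length of stay.

(-0.131, 0.385)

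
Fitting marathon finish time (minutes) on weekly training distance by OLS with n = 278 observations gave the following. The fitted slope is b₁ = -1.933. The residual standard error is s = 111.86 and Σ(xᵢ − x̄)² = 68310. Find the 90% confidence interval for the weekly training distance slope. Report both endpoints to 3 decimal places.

SE(b₁) = s/√Sₓₓ = 111.86/√68310 = 0.427989.
df = n − 2 = 276.
t* = t_{0.05, 276} = 1.650393.
Margin = t* × SE = 1.650393 × 0.427989 = 0.70635.
CI: -1.933 ± 0.70635 → (-2.639, -1.227).
With 90% confidence, each one-unit increase in weekly training distance is associated with a change of between -2.639 and -1.227 minutes in marathon finish time.

(-2.639, -1.227)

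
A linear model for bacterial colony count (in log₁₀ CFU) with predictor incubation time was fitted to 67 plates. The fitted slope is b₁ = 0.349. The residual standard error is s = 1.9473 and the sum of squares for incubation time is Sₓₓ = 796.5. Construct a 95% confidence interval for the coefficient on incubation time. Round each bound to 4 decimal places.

SE(b₁) = s/√Sₓₓ = 1.9473/√796.5 = 0.0689986.
df = n − 2 = 65.
t* = t_{0.025, 65} = 1.997138.
Margin = t* × SE = 1.997138 × 0.0689986 = 0.137800.
CI: 0.349 ± 0.137800 → (0.2112, 0.4868).
With 95% confidence, each one-unit increase in incubation time is associated with a change of between 0.2112 and 0.4868 log₁₀ CFU in bacterial colony count.

(0.2112, 0.4868)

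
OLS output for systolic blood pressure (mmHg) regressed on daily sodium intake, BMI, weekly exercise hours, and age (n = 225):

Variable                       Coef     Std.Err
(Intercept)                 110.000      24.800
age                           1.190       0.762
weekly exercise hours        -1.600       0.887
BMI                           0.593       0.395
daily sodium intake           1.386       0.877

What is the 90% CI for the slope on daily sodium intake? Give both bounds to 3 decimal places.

(-0.063, 2.835)

Read off: b = 1.386, SE = 0.877 for daily sodium intake.
df = n − k − 1 = 225 − 4 − 1 = 220.
t* = t_{0.05, 220} = 1.651809.
Margin = t* × SE = 1.651809 × 0.877 = 1.44864.
CI: 1.386 ± 1.44864 → (-0.063, 2.835).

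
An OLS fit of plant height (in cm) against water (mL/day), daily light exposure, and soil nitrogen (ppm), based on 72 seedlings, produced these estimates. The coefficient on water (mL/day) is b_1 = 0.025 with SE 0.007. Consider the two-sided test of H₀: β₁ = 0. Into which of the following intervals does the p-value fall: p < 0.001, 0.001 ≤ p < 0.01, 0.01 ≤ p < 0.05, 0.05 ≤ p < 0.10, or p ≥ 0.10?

t = 0.025 / 0.007 = 3.571.
df = n − k − 1 = 72 − 3 − 1 = 68.
Two-sided p = 2·P(T_{68} > |t|) ≈ 0.0007.
So p < 0.001.

p < 0.001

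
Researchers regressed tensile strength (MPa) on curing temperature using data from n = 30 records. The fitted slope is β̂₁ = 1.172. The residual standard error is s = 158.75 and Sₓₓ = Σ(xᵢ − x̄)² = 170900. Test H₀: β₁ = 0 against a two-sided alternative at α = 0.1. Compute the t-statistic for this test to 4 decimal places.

SE(β̂₁) = s/√Sₓₓ = 158.75/√170900 = 0.38401.
t = 1.172 / 0.38401 = 3.0520.
df = n − 2 = 28.
Two-sided p ≈ 0.0049, which is < 0.1, so reject H₀.
There is evidence that curing temperature is associated with tensile strength.

t = 3.0520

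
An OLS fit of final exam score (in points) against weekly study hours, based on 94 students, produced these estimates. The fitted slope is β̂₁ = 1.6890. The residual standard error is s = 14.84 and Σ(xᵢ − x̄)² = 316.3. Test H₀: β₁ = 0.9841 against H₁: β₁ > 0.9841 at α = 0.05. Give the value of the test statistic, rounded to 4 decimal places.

SE(β̂₁) = s/√Sₓₓ = 14.84/√316.3 = 0.834419.
t = (1.6890 − 0.9841) / 0.834419 = 0.8448.
df = n − 2 = 92.
One-sided p ≈ 0.2002, which is ≥ 0.05, so fail to reject H₀.
The data do not give significant evidence that the true slope on weekly study hours exceeds 0.9841 points per unit.

t = 0.8448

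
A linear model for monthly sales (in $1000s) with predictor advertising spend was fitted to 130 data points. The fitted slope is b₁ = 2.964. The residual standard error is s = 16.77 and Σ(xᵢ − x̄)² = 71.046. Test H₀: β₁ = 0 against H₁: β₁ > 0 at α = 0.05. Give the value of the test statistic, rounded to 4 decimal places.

t = 1.4898

SE(b₁) = s/√Sₓₓ = 16.77/√71.046 = 1.98959.
t = 2.964 / 1.98959 = 1.4898.
df = n − 2 = 128.
One-sided p ≈ 0.0694, which is ≥ 0.05, so fail to reject H₀.
The data do not give significant evidence that the true slope on advertising spend is positive.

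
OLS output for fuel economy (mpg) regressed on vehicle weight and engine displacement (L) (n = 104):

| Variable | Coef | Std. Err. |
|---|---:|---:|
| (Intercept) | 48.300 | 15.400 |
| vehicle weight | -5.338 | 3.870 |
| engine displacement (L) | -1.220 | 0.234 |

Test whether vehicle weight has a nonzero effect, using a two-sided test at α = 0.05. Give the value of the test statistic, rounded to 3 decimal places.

Read off: b = -5.338, SE = 3.870 for vehicle weight.
H₀: β₁ = 0 vs H₁: β₁ ≠ 0.
t = -5.338 / 3.870 = -1.379.
df = n − k − 1 = 104 − 2 − 1 = 101.
Two-sided p ≈ 0.1708, which is ≥ 0.05, so fail to reject H₀.
The data do not give significant evidence of an association between vehicle weight and fuel economy, after adjusting for the other predictors.

t = -1.379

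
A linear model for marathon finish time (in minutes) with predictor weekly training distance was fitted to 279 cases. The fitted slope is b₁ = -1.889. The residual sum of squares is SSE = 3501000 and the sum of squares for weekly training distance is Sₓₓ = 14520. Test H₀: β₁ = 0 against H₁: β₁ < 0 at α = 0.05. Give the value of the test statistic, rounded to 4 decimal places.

t = -2.0247

MSE = SSE/(n − 2) = 3501000/277 = 12639.
SE(b₁) = √(MSE/Sₓₓ) = √(12639/14520) = 0.932981.
t = -1.889 / 0.932981 = -2.0247.
df = n − 2 = 277.
One-sided p ≈ 0.0219, which is < 0.05, so reject H₀.
There is evidence that the true slope on weekly training distance is negative.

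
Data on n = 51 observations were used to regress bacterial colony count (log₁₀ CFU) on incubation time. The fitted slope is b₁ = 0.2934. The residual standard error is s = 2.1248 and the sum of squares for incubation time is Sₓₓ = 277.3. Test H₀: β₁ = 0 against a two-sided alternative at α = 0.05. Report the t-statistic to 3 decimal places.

SE(b₁) = s/√Sₓₓ = 2.1248/√277.3 = 0.127598.
t = 0.2934 / 0.127598 = 2.299.
df = n − 2 = 49.
Two-sided p ≈ 0.0258, which is < 0.05, so reject H₀.
There is evidence that incubation time is associated with bacterial colony count.

t = 2.299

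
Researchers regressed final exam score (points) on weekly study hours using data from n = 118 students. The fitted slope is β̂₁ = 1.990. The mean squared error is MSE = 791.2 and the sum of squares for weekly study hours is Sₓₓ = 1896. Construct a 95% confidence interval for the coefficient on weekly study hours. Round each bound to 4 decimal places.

SE(β̂₁) = √(MSE/Sₓₓ) = √(791.2/1896) = 0.645987.
df = n − 2 = 116.
t* = t_{0.025, 116} = 1.980626.
Margin = t* × SE = 1.980626 × 0.645987 = 1.279459.
CI: 1.990 ± 1.279459 → (0.7105, 3.2695).
With 95% confidence, each one-unit increase in weekly study hours is associated with a change of between 0.7105 and 3.2695 points in final exam score.

(0.7105, 3.2695)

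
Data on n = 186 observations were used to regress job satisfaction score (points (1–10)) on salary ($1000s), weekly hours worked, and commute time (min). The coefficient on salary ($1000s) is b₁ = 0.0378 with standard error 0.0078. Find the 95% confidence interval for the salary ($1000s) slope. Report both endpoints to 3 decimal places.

(0.022, 0.053)

df = n − k − 1 = 186 − 3 − 1 = 182.
t* = t_{0.025, 182} = 1.973084.
Margin = t* × SE = 1.973084 × 0.0078 = 0.01539.
CI: 0.0378 ± 0.01539 → (0.022, 0.053).
With 95% confidence, each one-unit increase in salary ($1000s) is associated with a change of between 0.022 and 0.053 points (1–10) in job satisfaction score, holding the other predictors fixed.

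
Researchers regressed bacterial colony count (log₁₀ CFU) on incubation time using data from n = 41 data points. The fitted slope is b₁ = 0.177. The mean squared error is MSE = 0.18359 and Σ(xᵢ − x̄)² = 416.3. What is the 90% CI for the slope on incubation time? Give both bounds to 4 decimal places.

(0.1416, 0.2124)

SE(b₁) = √(MSE/Sₓₓ) = √(0.18359/416.3) = 0.0210001.
df = n − 2 = 39.
t* = t_{0.05, 39} = 1.684875.
Margin = t* × SE = 1.684875 × 0.0210001 = 0.035383.
CI: 0.177 ± 0.035383 → (0.1416, 0.2124).
With 90% confidence, each one-unit increase in incubation time is associated with a change of between 0.1416 and 0.2124 log₁₀ CFU in bacterial colony count.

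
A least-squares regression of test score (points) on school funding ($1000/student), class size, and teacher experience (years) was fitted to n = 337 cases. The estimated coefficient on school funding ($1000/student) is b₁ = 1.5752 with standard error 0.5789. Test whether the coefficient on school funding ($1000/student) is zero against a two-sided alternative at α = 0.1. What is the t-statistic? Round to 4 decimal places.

t = 2.7210

H₀: β₁ = 0 vs H₁: β₁ ≠ 0.
t = (b₁ − β₁⁰)/SE = 1.5752 / 0.5789 = 2.7210.
df = n − k − 1 = 337 − 3 − 1 = 333.
Two-sided p ≈ 0.0068, which is < 0.1, so reject H₀.
There is evidence that school funding ($1000/student) is associated with test score, holding the other predictors fixed.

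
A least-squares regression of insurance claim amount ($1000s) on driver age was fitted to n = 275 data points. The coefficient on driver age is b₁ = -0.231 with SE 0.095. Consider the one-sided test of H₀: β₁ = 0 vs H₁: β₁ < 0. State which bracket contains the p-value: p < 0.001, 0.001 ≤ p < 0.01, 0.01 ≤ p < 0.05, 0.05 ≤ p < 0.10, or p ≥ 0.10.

0.001 ≤ p < 0.01

t = -0.231 / 0.095 = -2.432.
df = n − 2 = 275 − 2 = 273.
One-sided p = P(T_{273} < t) ≈ 0.0078.
So 0.001 ≤ p < 0.01.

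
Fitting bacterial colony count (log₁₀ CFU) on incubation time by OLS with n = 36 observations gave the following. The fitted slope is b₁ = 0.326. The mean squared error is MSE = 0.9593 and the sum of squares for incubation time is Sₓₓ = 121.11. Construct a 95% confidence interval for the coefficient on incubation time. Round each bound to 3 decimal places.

SE(b₁) = √(MSE/Sₓₓ) = √(0.9593/121.11) = 0.0889994.
df = n − 2 = 34.
t* = t_{0.025, 34} = 2.032245.
Margin = t* × SE = 2.032245 × 0.0889994 = 0.18087.
CI: 0.326 ± 0.18087 → (0.145, 0.507).
With 95% confidence, each one-unit increase in incubation time is associated with a change of between 0.145 and 0.507 log₁₀ CFU in bacterial colony count.

(0.145, 0.507)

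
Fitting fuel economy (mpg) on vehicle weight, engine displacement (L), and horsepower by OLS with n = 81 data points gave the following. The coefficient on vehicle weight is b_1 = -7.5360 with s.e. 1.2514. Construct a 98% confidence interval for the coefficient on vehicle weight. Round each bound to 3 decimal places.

(-10.509, -4.563)

df = n − k − 1 = 81 − 3 − 1 = 77.
t* = t_{0.01, 77} = 2.375757.
Margin = t* × SE = 2.375757 × 1.2514 = 2.97302.
CI: -7.5360 ± 2.97302 → (-10.509, -4.563).
With 98% confidence, each one-unit increase in vehicle weight is associated with a change of between -10.509 and -4.563 mpg in fuel economy, holding the other predictors fixed.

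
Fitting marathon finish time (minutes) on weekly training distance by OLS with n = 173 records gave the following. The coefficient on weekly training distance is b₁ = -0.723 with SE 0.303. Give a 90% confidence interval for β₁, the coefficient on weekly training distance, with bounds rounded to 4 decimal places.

df = n − 2 = 173 − 2 = 171.
t* = t_{0.05, 171} = 1.653813.
Margin = t* × SE = 1.653813 × 0.303 = 0.501105.
CI: -0.723 ± 0.501105 → (-1.2241, -0.2219).
With 90% confidence, each one-unit increase in weekly training distance is associated with a change of between -1.2241 and -0.2219 minutes in marathon finish time.

(-1.2241, -0.2219)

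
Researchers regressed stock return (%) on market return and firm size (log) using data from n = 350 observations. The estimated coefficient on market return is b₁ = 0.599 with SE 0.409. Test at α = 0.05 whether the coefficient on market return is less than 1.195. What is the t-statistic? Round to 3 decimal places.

t = -1.457

H₀: β₁ = 1.195 vs H₁: β₁ < 1.195.
t = (b₁ − β₁⁰)/SE = (0.599 − 1.195) / 0.409 = -1.457.
df = n − k − 1 = 350 − 2 − 1 = 347.
One-sided p ≈ 0.0730, which is ≥ 0.05, so fail to reject H₀.
The data do not give significant evidence that the true slope on market return is below 1.195 % per unit, holding the other predictors fixed.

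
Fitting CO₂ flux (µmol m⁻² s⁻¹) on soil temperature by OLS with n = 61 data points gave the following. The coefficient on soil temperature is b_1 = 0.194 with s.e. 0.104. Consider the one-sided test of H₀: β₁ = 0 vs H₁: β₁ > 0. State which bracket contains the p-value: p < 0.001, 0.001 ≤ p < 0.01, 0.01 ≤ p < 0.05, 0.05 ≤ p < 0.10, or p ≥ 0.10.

0.01 ≤ p < 0.05

t = 0.194 / 0.104 = 1.865.
df = n − 2 = 61 − 2 = 59.
One-sided p = P(T_{59} > t) ≈ 0.0336.
So 0.01 ≤ p < 0.05.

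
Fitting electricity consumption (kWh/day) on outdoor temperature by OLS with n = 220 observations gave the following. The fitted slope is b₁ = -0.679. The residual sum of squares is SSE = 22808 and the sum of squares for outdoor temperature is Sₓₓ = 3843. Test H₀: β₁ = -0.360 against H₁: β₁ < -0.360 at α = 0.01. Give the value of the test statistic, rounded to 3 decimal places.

MSE = SSE/(n − 2) = 22808/218 = 104.624.
SE(b₁) = √(MSE/Sₓₓ) = √(104.624/3843) = 0.164999.
t = (-0.679 − (-0.360)) / 0.164999 = -1.933.
df = n − 2 = 218.
One-sided p ≈ 0.0272, which is ≥ 0.01, so fail to reject H₀.
The data do not give significant evidence that the true slope on outdoor temperature is below -0.360 kWh/day per unit.

t = -1.933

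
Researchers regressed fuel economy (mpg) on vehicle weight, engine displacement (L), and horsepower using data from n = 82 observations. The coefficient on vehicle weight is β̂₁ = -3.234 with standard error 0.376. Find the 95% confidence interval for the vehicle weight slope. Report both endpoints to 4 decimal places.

(-3.9826, -2.4854)

df = n − k − 1 = 82 − 3 − 1 = 78.
t* = t_{0.025, 78} = 1.990847.
Margin = t* × SE = 1.990847 × 0.376 = 0.748558.
CI: -3.234 ± 0.748558 → (-3.9826, -2.4854).
With 95% confidence, each one-unit increase in vehicle weight is associated with a change of between -3.9826 and -2.4854 mpg in fuel economy, holding the other predictors fixed.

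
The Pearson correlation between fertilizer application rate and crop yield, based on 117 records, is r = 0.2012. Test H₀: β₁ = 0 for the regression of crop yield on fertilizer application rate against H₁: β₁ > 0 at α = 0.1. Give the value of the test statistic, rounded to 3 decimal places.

t = 2.203

t = r·√(n − 2)/√(1 − r²) = 0.2012·√115/√0.959519 = 2.203.
df = n − 2 = 115.
One-sided p ≈ 0.0148, which is < 0.1, so reject H₀.
There is evidence of a linear association between fertilizer application rate and crop yield.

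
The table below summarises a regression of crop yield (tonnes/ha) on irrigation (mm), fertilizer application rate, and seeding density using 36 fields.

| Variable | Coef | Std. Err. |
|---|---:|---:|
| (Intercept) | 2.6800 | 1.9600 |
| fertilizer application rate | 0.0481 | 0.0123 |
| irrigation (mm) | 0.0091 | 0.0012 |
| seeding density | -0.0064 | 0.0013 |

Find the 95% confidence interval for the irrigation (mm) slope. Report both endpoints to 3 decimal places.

Read off: b = 0.0091, SE = 0.0012 for irrigation (mm).
df = n − k − 1 = 36 − 3 − 1 = 32.
t* = t_{0.025, 32} = 2.036933.
Margin = t* × SE = 2.036933 × 0.0012 = 0.00244.
CI: 0.0091 ± 0.00244 → (0.007, 0.012).

(0.007, 0.012)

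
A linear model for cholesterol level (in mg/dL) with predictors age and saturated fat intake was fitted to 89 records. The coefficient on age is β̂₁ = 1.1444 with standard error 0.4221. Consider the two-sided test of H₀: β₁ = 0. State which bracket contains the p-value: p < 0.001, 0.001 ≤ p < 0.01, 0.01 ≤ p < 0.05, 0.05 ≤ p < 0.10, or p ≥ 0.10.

t = 1.1444 / 0.4221 = 2.711.
df = n − k − 1 = 89 − 2 − 1 = 86.
Two-sided p = 2·P(T_{86} > |t|) ≈ 0.0081.
So 0.001 ≤ p < 0.01.

0.001 ≤ p < 0.01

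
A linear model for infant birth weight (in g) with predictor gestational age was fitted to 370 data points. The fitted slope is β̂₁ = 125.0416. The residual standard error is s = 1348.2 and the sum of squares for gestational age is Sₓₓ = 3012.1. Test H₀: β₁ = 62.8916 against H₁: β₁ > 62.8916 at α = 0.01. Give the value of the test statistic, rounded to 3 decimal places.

t = 2.530

SE(β̂₁) = s/√Sₓₓ = 1348.2/√3012.1 = 24.5652.
t = (125.0416 − 62.8916) / 24.5652 = 2.530.
df = n − 2 = 368.
One-sided p ≈ 0.0059, which is < 0.01, so reject H₀.
There is evidence that the true slope on gestational age exceeds 62.8916 g per unit.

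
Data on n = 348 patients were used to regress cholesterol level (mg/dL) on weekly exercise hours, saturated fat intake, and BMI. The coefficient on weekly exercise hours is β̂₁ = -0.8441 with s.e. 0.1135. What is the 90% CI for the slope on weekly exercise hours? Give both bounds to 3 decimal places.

df = n − k − 1 = 348 − 3 − 1 = 344.
t* = t_{0.05, 344} = 1.649295.
Margin = t* × SE = 1.649295 × 0.1135 = 0.18720.
CI: -0.8441 ± 0.18720 → (-1.031, -0.657).
With 90% confidence, each one-unit increase in weekly exercise hours is associated with a change of between -1.031 and -0.657 mg/dL in cholesterol level, holding the other predictors fixed.

(-1.031, -0.657)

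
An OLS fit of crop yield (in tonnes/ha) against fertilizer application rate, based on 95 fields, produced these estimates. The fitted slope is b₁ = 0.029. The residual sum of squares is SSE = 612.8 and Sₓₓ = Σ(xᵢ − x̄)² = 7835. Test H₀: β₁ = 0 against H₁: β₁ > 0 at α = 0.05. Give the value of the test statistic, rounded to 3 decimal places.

t = 1.000

MSE = SSE/(n − 2) = 612.8/93 = 6.58925.
SE(b₁) = √(MSE/Sₓₓ) = √(6.58925/7835) = 0.029.
t = 0.029 / 0.029 = 1.000.
df = n − 2 = 93.
One-sided p ≈ 0.1600, which is ≥ 0.05, so fail to reject H₀.
The data do not give significant evidence that the true slope on fertilizer application rate is positive.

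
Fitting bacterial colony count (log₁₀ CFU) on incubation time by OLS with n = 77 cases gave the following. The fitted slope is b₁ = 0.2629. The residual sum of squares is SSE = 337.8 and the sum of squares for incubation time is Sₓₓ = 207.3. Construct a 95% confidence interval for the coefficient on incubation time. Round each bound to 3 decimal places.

MSE = SSE/(n − 2) = 337.8/75 = 4.504.
SE(b₁) = √(MSE/Sₓₓ) = √(4.504/207.3) = 0.147401.
df = n − 2 = 75.
t* = t_{0.025, 75} = 1.992102.
Margin = t* × SE = 1.992102 × 0.147401 = 0.29364.
CI: 0.2629 ± 0.29364 → (-0.031, 0.557).
With 95% confidence, each one-unit increase in incubation time is associated with a change of between -0.031 and 0.557 log₁₀ CFU in bacterial colony count.

(-0.031, 0.557)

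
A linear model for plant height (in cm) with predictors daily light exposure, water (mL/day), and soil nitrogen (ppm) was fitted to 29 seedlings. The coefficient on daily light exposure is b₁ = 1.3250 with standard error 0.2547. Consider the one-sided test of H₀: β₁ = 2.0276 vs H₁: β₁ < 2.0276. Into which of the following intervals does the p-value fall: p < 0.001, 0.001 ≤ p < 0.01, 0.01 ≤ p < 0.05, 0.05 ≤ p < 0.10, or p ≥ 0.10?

t = (1.3250 − 2.0276) / 0.2547 = -2.759.
df = n − k − 1 = 29 − 3 − 1 = 25.
One-sided p = P(T_{25} < t) ≈ 0.0053.
So 0.001 ≤ p < 0.01.

0.001 ≤ p < 0.01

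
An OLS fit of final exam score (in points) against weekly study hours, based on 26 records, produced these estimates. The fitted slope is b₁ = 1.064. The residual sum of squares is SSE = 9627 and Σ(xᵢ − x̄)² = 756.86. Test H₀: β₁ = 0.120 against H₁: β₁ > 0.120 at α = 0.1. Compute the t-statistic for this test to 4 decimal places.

t = 1.2967

MSE = SSE/(n − 2) = 9627/24 = 401.125.
SE(b₁) = √(MSE/Sₓₓ) = √(401.125/756.86) = 0.728001.
t = (1.064 − 0.120) / 0.728001 = 1.2967.
df = n − 2 = 24.
One-sided p ≈ 0.1035, which is ≥ 0.1, so fail to reject H₀.
The data do not give significant evidence that the true slope on weekly study hours exceeds 0.120 points per unit.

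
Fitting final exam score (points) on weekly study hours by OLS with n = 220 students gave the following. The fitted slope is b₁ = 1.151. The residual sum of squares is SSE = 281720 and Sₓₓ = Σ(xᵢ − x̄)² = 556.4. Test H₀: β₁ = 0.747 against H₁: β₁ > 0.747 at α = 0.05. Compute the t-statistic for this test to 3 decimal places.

t = 0.265

MSE = SSE/(n − 2) = 281720/218 = 1292.29.
SE(b₁) = √(MSE/Sₓₓ) = √(1292.29/556.4) = 1.52401.
t = (1.151 − 0.747) / 1.52401 = 0.265.
df = n − 2 = 218.
One-sided p ≈ 0.3956, which is ≥ 0.05, so fail to reject H₀.
The data do not give significant evidence that the true slope on weekly study hours exceeds 0.747 points per unit.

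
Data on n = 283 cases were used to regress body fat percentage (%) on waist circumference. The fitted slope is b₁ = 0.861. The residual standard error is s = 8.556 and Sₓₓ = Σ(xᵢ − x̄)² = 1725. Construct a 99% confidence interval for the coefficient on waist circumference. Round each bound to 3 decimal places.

SE(b₁) = s/√Sₓₓ = 8.556/√1725 = 0.206004.
df = n − 2 = 281.
t* = t_{0.005, 281} = 2.593438.
Margin = t* × SE = 2.593438 × 0.206004 = 0.53426.
CI: 0.861 ± 0.53426 → (0.327, 1.395).
With 99% confidence, each one-unit increase in waist circumference is associated with a change of between 0.327 and 1.395 % in body fat percentage.

(0.327, 1.395)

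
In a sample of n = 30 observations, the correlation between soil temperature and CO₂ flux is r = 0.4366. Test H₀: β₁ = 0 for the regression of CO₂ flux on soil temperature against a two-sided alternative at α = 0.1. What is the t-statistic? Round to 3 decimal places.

t = r·√(n − 2)/√(1 − r²) = 0.4366·√28/√0.80938 = 2.568.
df = n − 2 = 28.
Two-sided p ≈ 0.0159, which is < 0.1, so reject H₀.
There is evidence of a linear association between soil temperature and CO₂ flux.

t = 2.568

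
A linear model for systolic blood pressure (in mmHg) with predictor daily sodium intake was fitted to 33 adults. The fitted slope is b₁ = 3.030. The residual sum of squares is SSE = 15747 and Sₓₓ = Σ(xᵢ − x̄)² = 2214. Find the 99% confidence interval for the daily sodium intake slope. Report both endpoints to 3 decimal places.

MSE = SSE/(n − 2) = 15747/31 = 507.968.
SE(b₁) = √(MSE/Sₓₓ) = √(507.968/2214) = 0.478993.
df = n − 2 = 31.
t* = t_{0.005, 31} = 2.744042.
Margin = t* × SE = 2.744042 × 0.478993 = 1.31438.
CI: 3.030 ± 1.31438 → (1.716, 4.344).
With 99% confidence, each one-unit increase in daily sodium intake is associated with a change of between 1.716 and 4.344 mmHg in systolic blood pressure.

(1.716, 4.344)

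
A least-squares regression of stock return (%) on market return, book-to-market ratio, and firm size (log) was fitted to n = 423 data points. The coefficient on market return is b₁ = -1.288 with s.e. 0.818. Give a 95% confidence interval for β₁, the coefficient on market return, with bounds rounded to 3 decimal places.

(-2.896, 0.320)

df = n − k − 1 = 423 − 3 − 1 = 419.
t* = t_{0.025, 419} = 1.965642.
Margin = t* × SE = 1.965642 × 0.818 = 1.60790.
CI: -1.288 ± 1.60790 → (-2.896, 0.320).
With 95% confidence, each one-unit increase in market return is associated with a change of between -2.896 and 0.320 % in stock return, holding the other predictors fixed.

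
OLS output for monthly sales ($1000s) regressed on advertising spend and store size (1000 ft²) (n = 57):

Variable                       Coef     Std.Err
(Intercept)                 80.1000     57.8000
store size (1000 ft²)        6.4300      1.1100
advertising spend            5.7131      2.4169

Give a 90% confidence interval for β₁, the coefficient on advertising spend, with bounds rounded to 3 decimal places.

Read off: b = 5.7131, SE = 2.4169 for advertising spend.
df = n − k − 1 = 57 − 2 − 1 = 54.
t* = t_{0.05, 54} = 1.673565.
Margin = t* × SE = 1.673565 × 2.4169 = 4.04484.
CI: 5.7131 ± 4.04484 → (1.668, 9.758).

(1.668, 9.758)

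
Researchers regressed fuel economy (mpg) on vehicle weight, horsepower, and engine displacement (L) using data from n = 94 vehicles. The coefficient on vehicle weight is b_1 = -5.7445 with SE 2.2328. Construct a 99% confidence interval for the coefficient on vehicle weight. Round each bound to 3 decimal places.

df = n − k − 1 = 94 − 3 − 1 = 90.
t* = t_{0.005, 90} = 2.631565.
Margin = t* × SE = 2.631565 × 2.2328 = 5.87576.
CI: -5.7445 ± 5.87576 → (-11.620, 0.131).
With 99% confidence, each one-unit increase in vehicle weight is associated with a change of between -11.620 and 0.131 mpg in fuel economy, holding the other predictors fixed.

(-11.620, 0.131)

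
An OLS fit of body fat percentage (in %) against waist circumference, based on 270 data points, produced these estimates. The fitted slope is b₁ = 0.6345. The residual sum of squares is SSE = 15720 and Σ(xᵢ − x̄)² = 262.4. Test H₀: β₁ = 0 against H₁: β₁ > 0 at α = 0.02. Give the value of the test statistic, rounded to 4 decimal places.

t = 1.3420

MSE = SSE/(n − 2) = 15720/268 = 58.6567.
SE(b₁) = √(MSE/Sₓₓ) = √(58.6567/262.4) = 0.472799.
t = 0.6345 / 0.472799 = 1.3420.
df = n − 2 = 268.
One-sided p ≈ 0.0904, which is ≥ 0.02, so fail to reject H₀.
The data do not give significant evidence that the true slope on waist circumference is positive.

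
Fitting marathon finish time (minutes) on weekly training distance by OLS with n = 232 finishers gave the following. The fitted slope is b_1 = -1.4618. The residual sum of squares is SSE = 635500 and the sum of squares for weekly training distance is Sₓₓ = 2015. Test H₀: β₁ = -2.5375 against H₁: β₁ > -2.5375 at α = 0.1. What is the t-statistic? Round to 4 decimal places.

MSE = SSE/(n − 2) = 635500/230 = 2763.04.
SE(b_1) = √(MSE/Sₓₓ) = √(2763.04/2015) = 1.171.
t = (-1.4618 − (-2.5375)) / 1.171 = 0.9186.
df = n − 2 = 230.
One-sided p ≈ 0.1796, which is ≥ 0.1, so fail to reject H₀.
The data do not give significant evidence that the true slope on weekly training distance exceeds -2.5375 minutes per unit.

t = 0.9186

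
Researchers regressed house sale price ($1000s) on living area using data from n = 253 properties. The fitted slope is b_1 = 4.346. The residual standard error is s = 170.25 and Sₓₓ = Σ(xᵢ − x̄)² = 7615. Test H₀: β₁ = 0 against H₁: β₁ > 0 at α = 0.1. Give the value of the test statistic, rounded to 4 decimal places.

t = 2.2276

SE(b_1) = s/√Sₓₓ = 170.25/√7615 = 1.95098.
t = 4.346 / 1.95098 = 2.2276.
df = n − 2 = 251.
One-sided p ≈ 0.0134, which is < 0.1, so reject H₀.
There is evidence that the true slope on living area is positive.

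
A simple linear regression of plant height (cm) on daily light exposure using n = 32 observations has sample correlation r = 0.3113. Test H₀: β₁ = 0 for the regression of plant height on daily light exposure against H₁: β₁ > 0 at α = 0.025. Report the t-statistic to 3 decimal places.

t = 1.794

t = r·√(n − 2)/√(1 − r²) = 0.3113·√30/√0.903092 = 1.794.
df = n − 2 = 30.
One-sided p ≈ 0.0414, which is ≥ 0.025, so fail to reject H₀.
The data do not give significant evidence of a linear association between daily light exposure and plant height.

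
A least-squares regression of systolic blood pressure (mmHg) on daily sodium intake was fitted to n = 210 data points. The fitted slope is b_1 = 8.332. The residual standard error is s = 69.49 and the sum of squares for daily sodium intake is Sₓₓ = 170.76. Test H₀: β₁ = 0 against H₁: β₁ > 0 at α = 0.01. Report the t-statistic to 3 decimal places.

t = 1.567

SE(b_1) = s/√Sₓₓ = 69.49/√170.76 = 5.31777.
t = 8.332 / 5.31777 = 1.567.
df = n − 2 = 208.
One-sided p ≈ 0.0593, which is ≥ 0.01, so fail to reject H₀.
The data do not give significant evidence that the true slope on daily sodium intake is positive.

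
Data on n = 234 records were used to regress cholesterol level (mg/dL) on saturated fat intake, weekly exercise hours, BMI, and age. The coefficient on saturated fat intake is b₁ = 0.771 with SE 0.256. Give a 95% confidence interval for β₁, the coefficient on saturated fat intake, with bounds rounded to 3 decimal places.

df = n − k − 1 = 234 − 4 − 1 = 229.
t* = t_{0.025, 229} = 1.970377.
Margin = t* × SE = 1.970377 × 0.256 = 0.50442.
CI: 0.771 ± 0.50442 → (0.267, 1.275).
With 95% confidence, each one-unit increase in saturated fat intake is associated with a change of between 0.267 and 1.275 mg/dL in cholesterol level, holding the other predictors fixed.

(0.267, 1.275)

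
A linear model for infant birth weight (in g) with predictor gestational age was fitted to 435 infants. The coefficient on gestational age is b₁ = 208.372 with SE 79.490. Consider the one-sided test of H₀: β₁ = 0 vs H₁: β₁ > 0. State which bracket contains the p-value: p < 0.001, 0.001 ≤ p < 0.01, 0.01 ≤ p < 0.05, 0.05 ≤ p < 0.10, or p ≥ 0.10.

t = 208.372 / 79.490 = 2.621.
df = n − 2 = 435 − 2 = 433.
One-sided p = P(T_{433} > t) ≈ 0.0045.
So 0.001 ≤ p < 0.01.

0.001 ≤ p < 0.01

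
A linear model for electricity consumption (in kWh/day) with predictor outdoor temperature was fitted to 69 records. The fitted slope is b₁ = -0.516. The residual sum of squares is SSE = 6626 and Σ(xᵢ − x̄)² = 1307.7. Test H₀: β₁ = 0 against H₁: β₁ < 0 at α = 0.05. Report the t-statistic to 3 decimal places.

t = -1.876

MSE = SSE/(n − 2) = 6626/67 = 98.8955.
SE(b₁) = √(MSE/Sₓₓ) = √(98.8955/1307.7) = 0.275001.
t = -0.516 / 0.275001 = -1.876.
df = n − 2 = 67.
One-sided p ≈ 0.0325, which is < 0.05, so reject H₀.
There is evidence that the true slope on outdoor temperature is negative.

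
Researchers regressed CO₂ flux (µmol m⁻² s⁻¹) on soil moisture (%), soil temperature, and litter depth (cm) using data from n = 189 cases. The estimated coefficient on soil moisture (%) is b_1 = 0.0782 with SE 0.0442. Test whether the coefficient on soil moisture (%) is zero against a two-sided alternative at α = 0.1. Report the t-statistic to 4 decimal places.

t = 1.7692

H₀: β₁ = 0 vs H₁: β₁ ≠ 0.
t = (b_1 − β₁⁰)/SE = 0.0782 / 0.0442 = 1.7692.
df = n − k − 1 = 189 − 3 − 1 = 185.
Two-sided p ≈ 0.0785, which is < 0.1, so reject H₀.
There is evidence that soil moisture (%) is associated with CO₂ flux, holding the other predictors fixed.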